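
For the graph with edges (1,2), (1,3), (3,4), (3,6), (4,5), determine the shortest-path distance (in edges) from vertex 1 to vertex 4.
2 (path: 1 -> 3 -> 4, 2 edges)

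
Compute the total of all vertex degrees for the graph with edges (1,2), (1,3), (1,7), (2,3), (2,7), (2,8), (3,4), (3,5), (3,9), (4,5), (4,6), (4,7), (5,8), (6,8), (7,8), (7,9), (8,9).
34 (handshake: sum of degrees = 2|E| = 2 x 17 = 34)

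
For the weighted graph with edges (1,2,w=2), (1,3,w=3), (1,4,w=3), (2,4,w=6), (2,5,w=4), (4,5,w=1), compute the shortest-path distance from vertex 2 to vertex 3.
5 (path: 2 -> 1 -> 3; weights 2 + 3 = 5)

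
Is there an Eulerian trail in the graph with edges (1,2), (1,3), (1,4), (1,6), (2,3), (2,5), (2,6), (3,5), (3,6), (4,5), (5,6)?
Yes — and in fact it has an Eulerian circuit (the graph is connected and all 6 vertices have even degree)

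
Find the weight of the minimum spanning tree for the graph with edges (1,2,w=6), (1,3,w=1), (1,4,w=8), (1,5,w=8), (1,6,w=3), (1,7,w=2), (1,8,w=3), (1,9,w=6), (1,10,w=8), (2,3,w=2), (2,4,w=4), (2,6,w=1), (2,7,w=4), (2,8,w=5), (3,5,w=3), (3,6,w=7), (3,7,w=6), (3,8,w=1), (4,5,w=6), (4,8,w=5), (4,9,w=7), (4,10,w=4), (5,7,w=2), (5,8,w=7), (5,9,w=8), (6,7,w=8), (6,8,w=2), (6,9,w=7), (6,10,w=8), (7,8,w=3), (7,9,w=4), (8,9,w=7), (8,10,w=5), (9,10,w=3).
20 (MST edges: (1,3,w=1), (1,7,w=2), (2,3,w=2), (2,4,w=4), (2,6,w=1), (3,8,w=1), (4,10,w=4), (5,7,w=2), (9,10,w=3); sum of weights 1 + 2 + 2 + 4 + 1 + 1 + 4 + 2 + 3 = 20)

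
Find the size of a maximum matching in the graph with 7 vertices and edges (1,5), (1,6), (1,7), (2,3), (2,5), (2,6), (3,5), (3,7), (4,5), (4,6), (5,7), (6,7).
3 (matching: (1,7), (3,5), (4,6); upper bound floor(n/2) = floor(7/2) = 3)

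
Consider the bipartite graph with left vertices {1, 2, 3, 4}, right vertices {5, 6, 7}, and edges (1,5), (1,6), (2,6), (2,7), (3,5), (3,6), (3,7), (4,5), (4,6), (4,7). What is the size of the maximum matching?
3 (matching: (1,6), (2,7), (3,5); upper bound min(|L|,|R|) = min(4,3) = 3)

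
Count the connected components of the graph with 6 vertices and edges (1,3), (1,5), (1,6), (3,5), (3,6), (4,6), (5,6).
2 (components: {1, 3, 4, 5, 6}, {2})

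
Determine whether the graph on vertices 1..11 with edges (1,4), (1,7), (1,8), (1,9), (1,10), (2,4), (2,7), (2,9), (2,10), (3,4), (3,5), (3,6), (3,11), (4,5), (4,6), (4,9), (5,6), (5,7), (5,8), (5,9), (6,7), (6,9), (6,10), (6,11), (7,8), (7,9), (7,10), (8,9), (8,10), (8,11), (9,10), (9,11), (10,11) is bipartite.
No (odd cycle of length 3: 9 -> 1 -> 10 -> 9)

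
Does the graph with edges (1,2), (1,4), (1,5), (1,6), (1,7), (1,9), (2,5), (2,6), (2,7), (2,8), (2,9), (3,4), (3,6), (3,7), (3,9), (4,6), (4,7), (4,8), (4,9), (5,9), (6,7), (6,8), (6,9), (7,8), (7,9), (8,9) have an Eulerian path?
No (4 vertices have odd degree: {5, 6, 7, 8}; Eulerian path requires 0 or 2)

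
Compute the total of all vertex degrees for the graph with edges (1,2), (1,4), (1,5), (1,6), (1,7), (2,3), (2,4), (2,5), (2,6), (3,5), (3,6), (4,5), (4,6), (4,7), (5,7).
30 (handshake: sum of degrees = 2|E| = 2 x 15 = 30)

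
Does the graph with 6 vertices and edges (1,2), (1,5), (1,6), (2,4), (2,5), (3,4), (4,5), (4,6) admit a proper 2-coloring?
No (odd cycle of length 3: 2 -> 1 -> 5 -> 2)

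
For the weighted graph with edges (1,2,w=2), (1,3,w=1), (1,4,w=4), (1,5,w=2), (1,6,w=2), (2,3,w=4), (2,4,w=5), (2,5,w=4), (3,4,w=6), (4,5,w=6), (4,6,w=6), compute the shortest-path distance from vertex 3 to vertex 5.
3 (path: 3 -> 1 -> 5; weights 1 + 2 = 3)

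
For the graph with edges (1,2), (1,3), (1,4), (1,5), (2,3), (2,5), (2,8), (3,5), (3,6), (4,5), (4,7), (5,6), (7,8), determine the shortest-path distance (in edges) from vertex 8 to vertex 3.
2 (path: 8 -> 2 -> 3, 2 edges)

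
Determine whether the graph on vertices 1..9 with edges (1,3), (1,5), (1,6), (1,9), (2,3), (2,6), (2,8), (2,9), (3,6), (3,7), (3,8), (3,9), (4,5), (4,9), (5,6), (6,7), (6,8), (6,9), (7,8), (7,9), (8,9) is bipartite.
No (odd cycle of length 3: 6 -> 1 -> 9 -> 6)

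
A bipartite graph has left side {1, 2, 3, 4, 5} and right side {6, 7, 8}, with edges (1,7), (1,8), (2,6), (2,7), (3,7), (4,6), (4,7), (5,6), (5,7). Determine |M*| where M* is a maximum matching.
3 (matching: (1,8), (2,7), (4,6); upper bound min(|L|,|R|) = min(5,3) = 3)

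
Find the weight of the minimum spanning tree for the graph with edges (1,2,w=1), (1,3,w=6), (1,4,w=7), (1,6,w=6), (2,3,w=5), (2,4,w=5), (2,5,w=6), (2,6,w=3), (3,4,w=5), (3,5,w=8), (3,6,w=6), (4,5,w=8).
20 (MST edges: (1,2,w=1), (2,3,w=5), (2,4,w=5), (2,5,w=6), (2,6,w=3); sum of weights 1 + 5 + 5 + 6 + 3 = 20)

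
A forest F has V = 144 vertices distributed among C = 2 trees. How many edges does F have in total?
142 (Each of the 2 component trees on V_i vertices has V_i - 1 edges; summing gives V - C = 144 - 2 = 142)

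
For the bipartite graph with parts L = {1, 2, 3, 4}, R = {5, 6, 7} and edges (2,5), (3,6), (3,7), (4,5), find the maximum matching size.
2 (matching: (2,5), (3,7); upper bound min(|L|,|R|) = min(4,3) = 3)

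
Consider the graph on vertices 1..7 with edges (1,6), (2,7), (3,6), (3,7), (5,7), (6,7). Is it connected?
No, it has 2 components: {1, 2, 3, 5, 6, 7}, {4}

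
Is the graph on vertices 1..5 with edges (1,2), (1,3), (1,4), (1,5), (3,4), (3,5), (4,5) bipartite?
No (odd cycle of length 3: 5 -> 1 -> 3 -> 5)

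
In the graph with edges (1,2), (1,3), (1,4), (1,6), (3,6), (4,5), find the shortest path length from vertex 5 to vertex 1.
2 (path: 5 -> 4 -> 1, 2 edges)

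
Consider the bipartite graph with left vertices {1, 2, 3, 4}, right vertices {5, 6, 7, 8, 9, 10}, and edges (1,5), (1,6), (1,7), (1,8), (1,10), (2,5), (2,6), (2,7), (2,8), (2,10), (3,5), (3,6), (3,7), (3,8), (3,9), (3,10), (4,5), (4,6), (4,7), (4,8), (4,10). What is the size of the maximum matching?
4 (matching: (1,10), (2,8), (3,9), (4,7); upper bound min(|L|,|R|) = min(4,6) = 4)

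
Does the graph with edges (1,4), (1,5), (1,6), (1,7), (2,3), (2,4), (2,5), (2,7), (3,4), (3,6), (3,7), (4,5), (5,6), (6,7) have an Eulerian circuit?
Yes (the graph is connected and all 7 vertices have even degree)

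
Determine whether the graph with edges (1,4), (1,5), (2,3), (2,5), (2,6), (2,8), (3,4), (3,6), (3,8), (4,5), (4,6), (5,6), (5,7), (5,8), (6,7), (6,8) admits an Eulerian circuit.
Yes (the graph is connected and all 8 vertices have even degree)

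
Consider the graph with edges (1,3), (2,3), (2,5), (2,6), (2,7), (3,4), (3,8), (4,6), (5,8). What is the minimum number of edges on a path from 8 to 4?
2 (path: 8 -> 3 -> 4, 2 edges)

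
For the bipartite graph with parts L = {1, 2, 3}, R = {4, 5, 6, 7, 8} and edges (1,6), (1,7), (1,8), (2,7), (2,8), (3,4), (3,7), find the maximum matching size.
3 (matching: (1,6), (2,8), (3,7); upper bound min(|L|,|R|) = min(3,5) = 3)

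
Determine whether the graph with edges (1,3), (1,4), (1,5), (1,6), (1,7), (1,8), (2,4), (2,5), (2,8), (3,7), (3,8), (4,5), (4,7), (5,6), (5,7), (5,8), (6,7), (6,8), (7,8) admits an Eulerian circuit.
No (2 vertices have odd degree: {2, 3}; Eulerian circuit requires 0)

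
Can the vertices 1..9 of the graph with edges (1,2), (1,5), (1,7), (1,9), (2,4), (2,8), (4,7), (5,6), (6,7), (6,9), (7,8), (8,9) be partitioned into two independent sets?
Yes. Partition: {1, 3, 4, 6, 8}, {2, 5, 7, 9}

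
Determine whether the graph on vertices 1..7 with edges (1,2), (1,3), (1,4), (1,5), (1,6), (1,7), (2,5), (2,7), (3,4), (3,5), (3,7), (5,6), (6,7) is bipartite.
No (odd cycle of length 3: 3 -> 1 -> 5 -> 3)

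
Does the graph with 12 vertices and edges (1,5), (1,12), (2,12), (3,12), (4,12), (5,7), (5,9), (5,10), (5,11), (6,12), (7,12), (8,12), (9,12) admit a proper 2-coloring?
Yes. Partition: {1, 2, 3, 4, 6, 7, 8, 9, 10, 11}, {5, 12}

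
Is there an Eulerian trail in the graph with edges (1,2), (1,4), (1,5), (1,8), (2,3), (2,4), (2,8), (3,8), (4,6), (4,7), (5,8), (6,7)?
Yes — and in fact it has an Eulerian circuit (the graph is connected and all 8 vertices have even degree)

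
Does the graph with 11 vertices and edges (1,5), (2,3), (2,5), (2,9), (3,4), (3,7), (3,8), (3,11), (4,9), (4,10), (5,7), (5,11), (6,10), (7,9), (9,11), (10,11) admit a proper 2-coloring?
Yes. Partition: {1, 2, 4, 6, 7, 8, 11}, {3, 5, 9, 10}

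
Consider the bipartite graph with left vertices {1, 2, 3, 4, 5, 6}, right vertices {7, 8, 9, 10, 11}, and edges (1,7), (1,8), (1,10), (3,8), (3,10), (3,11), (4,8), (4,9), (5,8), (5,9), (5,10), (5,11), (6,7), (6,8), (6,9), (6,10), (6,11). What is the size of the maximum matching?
5 (matching: (1,10), (3,11), (4,9), (5,8), (6,7); upper bound min(|L|,|R|) = min(6,5) = 5)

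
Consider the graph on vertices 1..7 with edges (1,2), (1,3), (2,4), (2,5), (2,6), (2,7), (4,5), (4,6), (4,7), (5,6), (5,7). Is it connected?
Yes (BFS from 1 visits [1, 2, 3, 4, 5, 6, 7] — all 7 vertices reached)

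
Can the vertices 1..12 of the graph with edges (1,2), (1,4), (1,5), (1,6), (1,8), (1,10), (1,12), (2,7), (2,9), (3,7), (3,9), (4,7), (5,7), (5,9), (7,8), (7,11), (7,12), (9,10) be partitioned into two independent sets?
Yes. Partition: {1, 7, 9}, {2, 3, 4, 5, 6, 8, 10, 11, 12}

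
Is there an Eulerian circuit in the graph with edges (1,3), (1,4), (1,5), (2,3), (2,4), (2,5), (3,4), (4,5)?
No (4 vertices have odd degree: {1, 2, 3, 5}; Eulerian circuit requires 0)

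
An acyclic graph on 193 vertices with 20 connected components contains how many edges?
173 (Each of the 20 component trees on V_i vertices has V_i - 1 edges; summing gives V - C = 193 - 20 = 173)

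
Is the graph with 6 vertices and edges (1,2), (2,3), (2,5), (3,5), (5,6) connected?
No, it has 2 components: {1, 2, 3, 5, 6}, {4}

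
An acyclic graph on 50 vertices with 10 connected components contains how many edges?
40 (Each of the 10 component trees on V_i vertices has V_i - 1 edges; summing gives V - C = 50 - 10 = 40)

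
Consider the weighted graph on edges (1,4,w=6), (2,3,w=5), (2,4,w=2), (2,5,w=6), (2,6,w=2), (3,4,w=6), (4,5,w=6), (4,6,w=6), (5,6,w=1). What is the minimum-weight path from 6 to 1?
10 (path: 6 -> 2 -> 4 -> 1; weights 2 + 2 + 6 = 10)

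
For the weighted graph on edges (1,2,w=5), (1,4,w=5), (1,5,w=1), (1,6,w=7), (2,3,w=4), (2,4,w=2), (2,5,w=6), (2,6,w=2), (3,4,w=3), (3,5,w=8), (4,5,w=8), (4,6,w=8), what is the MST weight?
13 (MST edges: (1,2,w=5), (1,5,w=1), (2,4,w=2), (2,6,w=2), (3,4,w=3); sum of weights 5 + 1 + 2 + 2 + 3 = 13)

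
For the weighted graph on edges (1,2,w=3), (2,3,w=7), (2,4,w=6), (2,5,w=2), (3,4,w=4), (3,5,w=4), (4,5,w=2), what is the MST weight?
11 (MST edges: (1,2,w=3), (2,5,w=2), (3,4,w=4), (4,5,w=2); sum of weights 3 + 2 + 4 + 2 = 11)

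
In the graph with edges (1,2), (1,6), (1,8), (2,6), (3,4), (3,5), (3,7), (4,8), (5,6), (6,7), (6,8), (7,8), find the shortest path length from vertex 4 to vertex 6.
2 (path: 4 -> 8 -> 6, 2 edges)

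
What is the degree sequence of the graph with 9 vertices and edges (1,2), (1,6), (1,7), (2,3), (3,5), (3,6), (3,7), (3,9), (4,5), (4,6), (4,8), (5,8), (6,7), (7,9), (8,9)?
[5, 4, 4, 3, 3, 3, 3, 3, 2] (degrees: deg(1)=3, deg(2)=2, deg(3)=5, deg(4)=3, deg(5)=3, deg(6)=4, deg(7)=4, deg(8)=3, deg(9)=3)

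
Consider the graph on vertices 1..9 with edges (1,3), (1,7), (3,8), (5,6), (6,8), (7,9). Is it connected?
No, it has 3 components: {1, 3, 5, 6, 7, 8, 9}, {2}, {4}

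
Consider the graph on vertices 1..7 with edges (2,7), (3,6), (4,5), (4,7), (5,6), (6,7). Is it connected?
No, it has 2 components: {1}, {2, 3, 4, 5, 6, 7}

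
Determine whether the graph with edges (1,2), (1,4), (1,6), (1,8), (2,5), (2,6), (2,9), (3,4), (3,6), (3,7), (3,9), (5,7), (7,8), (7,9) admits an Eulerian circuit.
No (2 vertices have odd degree: {6, 9}; Eulerian circuit requires 0)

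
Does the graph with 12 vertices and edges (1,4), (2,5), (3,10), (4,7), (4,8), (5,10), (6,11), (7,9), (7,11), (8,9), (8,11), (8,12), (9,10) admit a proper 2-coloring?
Yes. Partition: {1, 2, 6, 7, 8, 10}, {3, 4, 5, 9, 11, 12}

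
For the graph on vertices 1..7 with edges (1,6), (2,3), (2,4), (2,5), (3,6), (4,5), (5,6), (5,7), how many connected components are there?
1 (components: {1, 2, 3, 4, 5, 6, 7})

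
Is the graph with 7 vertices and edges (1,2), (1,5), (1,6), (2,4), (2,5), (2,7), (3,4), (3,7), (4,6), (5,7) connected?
Yes (BFS from 1 visits [1, 2, 5, 6, 4, 7, 3] — all 7 vertices reached)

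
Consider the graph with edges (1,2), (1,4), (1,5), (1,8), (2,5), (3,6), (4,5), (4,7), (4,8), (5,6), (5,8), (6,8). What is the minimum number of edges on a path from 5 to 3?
2 (path: 5 -> 6 -> 3, 2 edges)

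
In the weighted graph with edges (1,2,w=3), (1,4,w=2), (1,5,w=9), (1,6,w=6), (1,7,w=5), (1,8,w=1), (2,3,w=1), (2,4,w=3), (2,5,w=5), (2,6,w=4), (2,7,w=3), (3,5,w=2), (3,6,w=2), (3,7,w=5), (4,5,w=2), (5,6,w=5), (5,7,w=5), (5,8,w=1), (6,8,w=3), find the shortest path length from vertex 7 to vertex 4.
6 (path: 7 -> 2 -> 4; weights 3 + 3 = 6)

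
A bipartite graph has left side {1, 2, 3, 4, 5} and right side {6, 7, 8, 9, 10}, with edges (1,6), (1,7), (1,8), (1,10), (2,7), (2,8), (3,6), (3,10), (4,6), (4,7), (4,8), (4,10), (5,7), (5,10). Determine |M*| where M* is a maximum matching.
4 (matching: (1,10), (2,8), (3,6), (4,7); upper bound min(|L|,|R|) = min(5,5) = 5)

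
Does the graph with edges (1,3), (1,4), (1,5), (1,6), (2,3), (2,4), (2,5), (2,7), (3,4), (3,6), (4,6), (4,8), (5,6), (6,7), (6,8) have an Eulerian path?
Yes (the graph is connected and exactly 2 vertices have odd degree: {4, 5}; any Eulerian path must start and end at those)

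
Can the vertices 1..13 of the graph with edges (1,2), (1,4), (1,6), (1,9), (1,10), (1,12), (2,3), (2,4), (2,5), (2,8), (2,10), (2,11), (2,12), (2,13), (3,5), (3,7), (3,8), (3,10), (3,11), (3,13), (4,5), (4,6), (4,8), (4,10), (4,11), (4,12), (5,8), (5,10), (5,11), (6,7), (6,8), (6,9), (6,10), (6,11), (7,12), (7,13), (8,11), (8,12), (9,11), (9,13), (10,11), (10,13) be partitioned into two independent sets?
No (odd cycle of length 3: 10 -> 1 -> 4 -> 10)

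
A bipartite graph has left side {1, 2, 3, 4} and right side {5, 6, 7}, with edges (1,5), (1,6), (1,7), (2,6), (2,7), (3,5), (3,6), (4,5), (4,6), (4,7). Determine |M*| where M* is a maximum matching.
3 (matching: (1,7), (2,6), (3,5); upper bound min(|L|,|R|) = min(4,3) = 3)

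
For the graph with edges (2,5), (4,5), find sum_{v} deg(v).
4 (handshake: sum of degrees = 2|E| = 2 x 2 = 4)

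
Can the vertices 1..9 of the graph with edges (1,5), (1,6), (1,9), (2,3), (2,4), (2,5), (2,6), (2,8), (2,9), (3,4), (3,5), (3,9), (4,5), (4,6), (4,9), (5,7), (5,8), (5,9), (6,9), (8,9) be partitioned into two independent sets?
No (odd cycle of length 3: 5 -> 1 -> 9 -> 5)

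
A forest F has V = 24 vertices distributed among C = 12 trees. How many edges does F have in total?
12 (Each of the 12 component trees on V_i vertices has V_i - 1 edges; summing gives V - C = 24 - 12 = 12)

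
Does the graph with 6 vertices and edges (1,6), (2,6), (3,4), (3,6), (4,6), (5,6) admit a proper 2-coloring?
No (odd cycle of length 3: 4 -> 6 -> 3 -> 4)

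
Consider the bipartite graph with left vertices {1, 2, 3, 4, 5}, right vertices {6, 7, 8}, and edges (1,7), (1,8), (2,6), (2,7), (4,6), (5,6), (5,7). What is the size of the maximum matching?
3 (matching: (1,8), (2,7), (4,6); upper bound min(|L|,|R|) = min(5,3) = 3)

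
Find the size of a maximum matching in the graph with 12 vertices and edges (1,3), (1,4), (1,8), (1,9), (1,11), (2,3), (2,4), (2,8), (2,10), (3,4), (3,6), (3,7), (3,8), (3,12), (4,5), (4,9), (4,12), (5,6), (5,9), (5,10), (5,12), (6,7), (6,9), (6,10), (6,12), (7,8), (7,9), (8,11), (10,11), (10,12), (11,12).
6 (matching: (1,11), (2,8), (3,7), (4,9), (5,10), (6,12); upper bound floor(n/2) = floor(12/2) = 6)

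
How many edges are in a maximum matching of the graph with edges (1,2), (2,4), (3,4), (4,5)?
2 (matching: (1,2), (4,5); upper bound floor(n/2) = floor(5/2) = 2)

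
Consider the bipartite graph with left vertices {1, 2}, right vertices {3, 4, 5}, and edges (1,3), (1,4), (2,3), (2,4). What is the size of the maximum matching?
2 (matching: (1,4), (2,3); upper bound min(|L|,|R|) = min(2,3) = 2)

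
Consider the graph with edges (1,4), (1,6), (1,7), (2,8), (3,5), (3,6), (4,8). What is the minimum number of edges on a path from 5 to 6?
2 (path: 5 -> 3 -> 6, 2 edges)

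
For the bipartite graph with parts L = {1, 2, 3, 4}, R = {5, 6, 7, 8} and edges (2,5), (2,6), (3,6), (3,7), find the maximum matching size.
2 (matching: (2,6), (3,7); upper bound min(|L|,|R|) = min(4,4) = 4)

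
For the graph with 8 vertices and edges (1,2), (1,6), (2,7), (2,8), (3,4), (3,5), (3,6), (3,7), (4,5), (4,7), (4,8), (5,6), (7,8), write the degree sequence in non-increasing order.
[4, 4, 4, 3, 3, 3, 3, 2] (degrees: deg(1)=2, deg(2)=3, deg(3)=4, deg(4)=4, deg(5)=3, deg(6)=3, deg(7)=4, deg(8)=3)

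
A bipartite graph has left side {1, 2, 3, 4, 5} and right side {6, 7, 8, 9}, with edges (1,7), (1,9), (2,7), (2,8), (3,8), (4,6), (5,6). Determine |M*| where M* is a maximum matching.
4 (matching: (1,9), (2,7), (3,8), (4,6); upper bound min(|L|,|R|) = min(5,4) = 4)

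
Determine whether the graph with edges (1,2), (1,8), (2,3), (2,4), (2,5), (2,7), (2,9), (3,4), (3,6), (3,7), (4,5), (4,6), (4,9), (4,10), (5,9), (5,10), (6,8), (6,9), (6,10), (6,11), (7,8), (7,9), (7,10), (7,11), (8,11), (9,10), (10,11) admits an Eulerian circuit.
Yes (the graph is connected and all 11 vertices have even degree)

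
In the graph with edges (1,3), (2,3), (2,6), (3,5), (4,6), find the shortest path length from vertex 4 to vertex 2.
2 (path: 4 -> 6 -> 2, 2 edges)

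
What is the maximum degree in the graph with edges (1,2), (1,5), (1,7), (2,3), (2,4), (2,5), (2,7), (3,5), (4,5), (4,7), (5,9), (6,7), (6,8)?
5 (attained at vertices 2, 5)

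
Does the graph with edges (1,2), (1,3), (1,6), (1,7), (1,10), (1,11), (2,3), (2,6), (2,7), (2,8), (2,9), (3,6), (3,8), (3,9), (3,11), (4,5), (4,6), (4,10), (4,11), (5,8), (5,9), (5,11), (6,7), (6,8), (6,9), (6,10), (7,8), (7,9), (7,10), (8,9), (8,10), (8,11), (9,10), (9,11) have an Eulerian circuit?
Yes (the graph is connected and all 11 vertices have even degree)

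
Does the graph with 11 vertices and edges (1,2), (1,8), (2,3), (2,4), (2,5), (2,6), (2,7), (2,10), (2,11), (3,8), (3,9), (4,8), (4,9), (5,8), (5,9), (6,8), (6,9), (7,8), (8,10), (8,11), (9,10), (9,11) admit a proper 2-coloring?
Yes. Partition: {1, 3, 4, 5, 6, 7, 10, 11}, {2, 8, 9}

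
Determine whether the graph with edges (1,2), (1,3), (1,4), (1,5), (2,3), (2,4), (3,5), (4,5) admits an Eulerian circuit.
No (4 vertices have odd degree: {2, 3, 4, 5}; Eulerian circuit requires 0)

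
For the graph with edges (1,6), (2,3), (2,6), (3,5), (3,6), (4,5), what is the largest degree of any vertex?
3 (attained at vertices 3, 6)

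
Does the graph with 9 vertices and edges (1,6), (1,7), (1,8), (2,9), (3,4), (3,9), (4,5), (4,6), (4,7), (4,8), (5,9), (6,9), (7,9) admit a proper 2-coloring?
Yes. Partition: {1, 4, 9}, {2, 3, 5, 6, 7, 8}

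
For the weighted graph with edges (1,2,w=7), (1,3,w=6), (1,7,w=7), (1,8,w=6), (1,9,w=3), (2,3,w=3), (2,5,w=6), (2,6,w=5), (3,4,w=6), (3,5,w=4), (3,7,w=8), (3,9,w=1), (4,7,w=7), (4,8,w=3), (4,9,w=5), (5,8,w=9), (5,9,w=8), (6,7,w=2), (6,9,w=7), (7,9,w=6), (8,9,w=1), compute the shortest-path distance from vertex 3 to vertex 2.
3 (path: 3 -> 2; weights 3 = 3)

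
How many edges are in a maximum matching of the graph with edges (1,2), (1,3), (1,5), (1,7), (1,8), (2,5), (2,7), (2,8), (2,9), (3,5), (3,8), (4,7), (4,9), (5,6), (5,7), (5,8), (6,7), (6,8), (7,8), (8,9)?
4 (matching: (1,2), (4,9), (5,6), (7,8); upper bound floor(n/2) = floor(9/2) = 4)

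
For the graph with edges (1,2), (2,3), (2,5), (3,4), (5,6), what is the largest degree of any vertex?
3 (attained at vertex 2)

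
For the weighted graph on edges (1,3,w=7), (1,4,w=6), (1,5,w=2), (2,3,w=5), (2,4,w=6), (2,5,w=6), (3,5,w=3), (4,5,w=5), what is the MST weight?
15 (MST edges: (1,5,w=2), (2,3,w=5), (3,5,w=3), (4,5,w=5); sum of weights 2 + 5 + 3 + 5 = 15)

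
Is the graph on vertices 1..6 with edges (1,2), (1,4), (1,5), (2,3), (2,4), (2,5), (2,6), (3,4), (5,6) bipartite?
No (odd cycle of length 3: 2 -> 1 -> 4 -> 2)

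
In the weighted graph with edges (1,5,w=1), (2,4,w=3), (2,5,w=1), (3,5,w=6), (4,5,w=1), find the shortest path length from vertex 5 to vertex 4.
1 (path: 5 -> 4; weights 1 = 1)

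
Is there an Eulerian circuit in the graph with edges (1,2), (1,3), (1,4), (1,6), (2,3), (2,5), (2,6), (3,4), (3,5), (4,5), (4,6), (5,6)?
Yes (the graph is connected and all 6 vertices have even degree)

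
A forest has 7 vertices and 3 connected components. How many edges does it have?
4 (Each of the 3 component trees on V_i vertices has V_i - 1 edges; summing gives V - C = 7 - 3 = 4)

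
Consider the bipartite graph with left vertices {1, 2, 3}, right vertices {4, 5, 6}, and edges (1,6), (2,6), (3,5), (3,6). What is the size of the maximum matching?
2 (matching: (1,6), (3,5); upper bound min(|L|,|R|) = min(3,3) = 3)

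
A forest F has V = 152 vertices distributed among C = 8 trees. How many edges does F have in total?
144 (Each of the 8 component trees on V_i vertices has V_i - 1 edges; summing gives V - C = 152 - 8 = 144)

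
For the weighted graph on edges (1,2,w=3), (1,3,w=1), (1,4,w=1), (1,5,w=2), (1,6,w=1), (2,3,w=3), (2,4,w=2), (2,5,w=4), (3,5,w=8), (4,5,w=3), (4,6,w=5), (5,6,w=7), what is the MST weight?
7 (MST edges: (1,3,w=1), (1,4,w=1), (1,5,w=2), (1,6,w=1), (2,4,w=2); sum of weights 1 + 1 + 2 + 1 + 2 = 7)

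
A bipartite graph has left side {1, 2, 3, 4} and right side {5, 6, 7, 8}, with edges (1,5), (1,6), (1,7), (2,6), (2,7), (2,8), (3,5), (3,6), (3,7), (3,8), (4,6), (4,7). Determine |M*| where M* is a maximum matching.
4 (matching: (1,7), (2,8), (3,5), (4,6); upper bound min(|L|,|R|) = min(4,4) = 4)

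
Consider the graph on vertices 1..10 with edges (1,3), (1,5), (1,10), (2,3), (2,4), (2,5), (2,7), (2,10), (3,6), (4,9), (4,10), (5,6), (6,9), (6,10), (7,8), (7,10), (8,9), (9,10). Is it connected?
Yes (BFS from 1 visits [1, 3, 5, 10, 2, 6, 4, 7, 9, 8] — all 10 vertices reached)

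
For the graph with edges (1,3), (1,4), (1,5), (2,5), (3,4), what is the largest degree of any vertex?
3 (attained at vertex 1)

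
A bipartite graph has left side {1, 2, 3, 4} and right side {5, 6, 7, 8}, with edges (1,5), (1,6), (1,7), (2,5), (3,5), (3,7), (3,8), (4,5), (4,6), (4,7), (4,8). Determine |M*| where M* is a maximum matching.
4 (matching: (1,7), (2,5), (3,8), (4,6); upper bound min(|L|,|R|) = min(4,4) = 4)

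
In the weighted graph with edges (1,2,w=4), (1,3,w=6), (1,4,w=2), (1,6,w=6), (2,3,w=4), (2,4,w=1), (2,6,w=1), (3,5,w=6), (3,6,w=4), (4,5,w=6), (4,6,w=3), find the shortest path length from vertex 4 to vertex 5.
6 (path: 4 -> 5; weights 6 = 6)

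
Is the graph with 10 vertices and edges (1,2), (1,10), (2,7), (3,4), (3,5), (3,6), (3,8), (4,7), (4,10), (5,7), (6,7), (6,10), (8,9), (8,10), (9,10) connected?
Yes (BFS from 1 visits [1, 2, 10, 7, 4, 6, 8, 9, 5, 3] — all 10 vertices reached)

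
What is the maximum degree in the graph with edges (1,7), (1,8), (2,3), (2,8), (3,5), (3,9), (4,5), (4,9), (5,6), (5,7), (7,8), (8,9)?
4 (attained at vertices 5, 8)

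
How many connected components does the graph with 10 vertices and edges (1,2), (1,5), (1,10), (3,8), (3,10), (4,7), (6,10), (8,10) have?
3 (components: {1, 2, 3, 5, 6, 8, 10}, {4, 7}, {9})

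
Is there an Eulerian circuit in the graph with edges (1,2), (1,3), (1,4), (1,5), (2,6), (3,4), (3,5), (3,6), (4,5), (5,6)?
No (2 vertices have odd degree: {4, 6}; Eulerian circuit requires 0)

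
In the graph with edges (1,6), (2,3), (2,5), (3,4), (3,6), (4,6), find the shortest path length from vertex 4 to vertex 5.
3 (path: 4 -> 3 -> 2 -> 5, 3 edges)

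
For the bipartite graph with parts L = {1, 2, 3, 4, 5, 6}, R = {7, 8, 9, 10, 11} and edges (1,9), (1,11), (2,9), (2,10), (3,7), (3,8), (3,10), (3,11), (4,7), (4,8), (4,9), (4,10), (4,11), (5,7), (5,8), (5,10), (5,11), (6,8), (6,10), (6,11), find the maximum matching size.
5 (matching: (1,11), (2,10), (3,8), (4,9), (5,7); upper bound min(|L|,|R|) = min(6,5) = 5)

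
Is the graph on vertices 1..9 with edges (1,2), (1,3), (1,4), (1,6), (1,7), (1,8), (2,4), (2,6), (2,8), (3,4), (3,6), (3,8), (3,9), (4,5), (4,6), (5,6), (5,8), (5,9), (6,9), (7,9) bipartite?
No (odd cycle of length 3: 8 -> 1 -> 3 -> 8)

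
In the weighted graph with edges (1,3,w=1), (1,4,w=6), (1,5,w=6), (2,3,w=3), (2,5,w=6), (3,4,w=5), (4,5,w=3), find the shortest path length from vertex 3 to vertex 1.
1 (path: 3 -> 1; weights 1 = 1)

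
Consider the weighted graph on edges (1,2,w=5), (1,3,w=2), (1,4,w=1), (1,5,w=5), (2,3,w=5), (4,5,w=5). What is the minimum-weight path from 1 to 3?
2 (path: 1 -> 3; weights 2 = 2)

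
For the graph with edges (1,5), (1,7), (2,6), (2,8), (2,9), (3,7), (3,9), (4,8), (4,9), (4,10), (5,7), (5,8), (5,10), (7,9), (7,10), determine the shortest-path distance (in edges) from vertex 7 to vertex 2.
2 (path: 7 -> 9 -> 2, 2 edges)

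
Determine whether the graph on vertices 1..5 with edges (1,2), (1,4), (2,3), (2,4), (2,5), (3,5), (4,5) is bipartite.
No (odd cycle of length 3: 4 -> 1 -> 2 -> 4)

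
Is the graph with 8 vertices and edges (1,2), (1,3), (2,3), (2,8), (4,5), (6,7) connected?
No, it has 3 components: {1, 2, 3, 8}, {4, 5}, {6, 7}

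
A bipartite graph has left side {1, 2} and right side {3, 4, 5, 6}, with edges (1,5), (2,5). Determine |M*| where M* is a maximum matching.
1 (matching: (1,5); upper bound min(|L|,|R|) = min(2,4) = 2)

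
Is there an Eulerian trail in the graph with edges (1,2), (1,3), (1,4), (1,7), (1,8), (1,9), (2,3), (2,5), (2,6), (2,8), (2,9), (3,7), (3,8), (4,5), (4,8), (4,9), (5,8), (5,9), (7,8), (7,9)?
Yes (the graph is connected and exactly 2 vertices have odd degree: {6, 9}; any Eulerian path must start and end at those)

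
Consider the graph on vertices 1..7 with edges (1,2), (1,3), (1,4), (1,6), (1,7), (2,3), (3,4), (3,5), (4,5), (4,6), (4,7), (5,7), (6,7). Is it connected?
Yes (BFS from 1 visits [1, 2, 3, 4, 6, 7, 5] — all 7 vertices reached)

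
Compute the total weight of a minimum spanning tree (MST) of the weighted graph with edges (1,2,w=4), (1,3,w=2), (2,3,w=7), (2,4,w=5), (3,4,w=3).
9 (MST edges: (1,2,w=4), (1,3,w=2), (3,4,w=3); sum of weights 4 + 2 + 3 = 9)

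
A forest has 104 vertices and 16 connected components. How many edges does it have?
88 (Each of the 16 component trees on V_i vertices has V_i - 1 edges; summing gives V - C = 104 - 16 = 88)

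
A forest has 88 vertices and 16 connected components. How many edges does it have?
72 (Each of the 16 component trees on V_i vertices has V_i - 1 edges; summing gives V - C = 88 - 16 = 72)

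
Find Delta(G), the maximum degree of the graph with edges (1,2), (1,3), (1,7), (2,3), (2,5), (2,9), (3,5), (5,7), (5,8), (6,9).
4 (attained at vertices 2, 5)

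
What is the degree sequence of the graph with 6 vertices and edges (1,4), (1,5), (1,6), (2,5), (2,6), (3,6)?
[3, 3, 2, 2, 1, 1] (degrees: deg(1)=3, deg(2)=2, deg(3)=1, deg(4)=1, deg(5)=2, deg(6)=3)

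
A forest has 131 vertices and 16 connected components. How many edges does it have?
115 (Each of the 16 component trees on V_i vertices has V_i - 1 edges; summing gives V - C = 131 - 16 = 115)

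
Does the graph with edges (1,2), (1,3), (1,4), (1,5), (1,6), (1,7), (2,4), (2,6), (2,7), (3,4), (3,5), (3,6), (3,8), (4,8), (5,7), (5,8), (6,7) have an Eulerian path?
Yes (the graph is connected and exactly 2 vertices have odd degree: {3, 8}; any Eulerian path must start and end at those)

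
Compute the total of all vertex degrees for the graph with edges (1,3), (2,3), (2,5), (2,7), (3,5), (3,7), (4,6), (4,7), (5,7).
18 (handshake: sum of degrees = 2|E| = 2 x 9 = 18)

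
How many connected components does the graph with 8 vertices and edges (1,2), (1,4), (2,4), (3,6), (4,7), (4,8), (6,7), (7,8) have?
2 (components: {1, 2, 3, 4, 6, 7, 8}, {5})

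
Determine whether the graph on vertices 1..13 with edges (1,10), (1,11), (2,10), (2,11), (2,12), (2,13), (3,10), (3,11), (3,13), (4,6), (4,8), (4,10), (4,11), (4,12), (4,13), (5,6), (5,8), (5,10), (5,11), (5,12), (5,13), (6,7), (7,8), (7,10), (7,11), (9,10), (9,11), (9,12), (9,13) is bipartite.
Yes. Partition: {1, 2, 3, 4, 5, 7, 9}, {6, 8, 10, 11, 12, 13}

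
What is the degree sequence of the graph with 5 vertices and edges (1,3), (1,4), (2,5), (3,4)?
[2, 2, 2, 1, 1] (degrees: deg(1)=2, deg(2)=1, deg(3)=2, deg(4)=2, deg(5)=1)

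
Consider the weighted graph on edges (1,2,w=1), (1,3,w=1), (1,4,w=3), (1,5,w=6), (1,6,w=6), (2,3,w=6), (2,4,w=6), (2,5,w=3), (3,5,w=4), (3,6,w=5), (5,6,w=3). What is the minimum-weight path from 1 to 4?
3 (path: 1 -> 4; weights 3 = 3)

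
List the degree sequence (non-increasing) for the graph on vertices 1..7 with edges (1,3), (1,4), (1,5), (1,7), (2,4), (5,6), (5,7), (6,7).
[4, 3, 3, 2, 2, 1, 1] (degrees: deg(1)=4, deg(2)=1, deg(3)=1, deg(4)=2, deg(5)=3, deg(6)=2, deg(7)=3)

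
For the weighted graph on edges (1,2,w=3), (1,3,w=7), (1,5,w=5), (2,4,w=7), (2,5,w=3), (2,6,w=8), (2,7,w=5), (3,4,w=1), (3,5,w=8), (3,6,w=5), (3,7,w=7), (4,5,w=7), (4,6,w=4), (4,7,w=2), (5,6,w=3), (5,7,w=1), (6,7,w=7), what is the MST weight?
13 (MST edges: (1,2,w=3), (2,5,w=3), (3,4,w=1), (4,7,w=2), (5,6,w=3), (5,7,w=1); sum of weights 3 + 3 + 1 + 2 + 3 + 1 = 13)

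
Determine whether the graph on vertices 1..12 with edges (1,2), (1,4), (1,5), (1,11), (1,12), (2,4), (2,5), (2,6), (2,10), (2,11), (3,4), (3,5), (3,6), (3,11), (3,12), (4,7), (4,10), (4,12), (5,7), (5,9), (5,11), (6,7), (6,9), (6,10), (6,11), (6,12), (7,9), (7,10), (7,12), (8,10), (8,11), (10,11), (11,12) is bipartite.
No (odd cycle of length 3: 11 -> 1 -> 2 -> 11)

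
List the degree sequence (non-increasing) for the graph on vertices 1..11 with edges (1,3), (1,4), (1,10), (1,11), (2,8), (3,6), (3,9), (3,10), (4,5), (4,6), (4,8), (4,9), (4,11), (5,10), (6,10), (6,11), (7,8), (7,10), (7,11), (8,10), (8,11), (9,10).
[7, 6, 5, 5, 4, 4, 4, 3, 3, 2, 1] (degrees: deg(1)=4, deg(2)=1, deg(3)=4, deg(4)=6, deg(5)=2, deg(6)=4, deg(7)=3, deg(8)=5, deg(9)=3, deg(10)=7, deg(11)=5)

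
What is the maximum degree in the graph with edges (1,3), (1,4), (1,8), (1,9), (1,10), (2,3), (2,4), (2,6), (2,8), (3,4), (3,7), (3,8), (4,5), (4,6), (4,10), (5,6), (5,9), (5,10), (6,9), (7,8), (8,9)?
6 (attained at vertex 4)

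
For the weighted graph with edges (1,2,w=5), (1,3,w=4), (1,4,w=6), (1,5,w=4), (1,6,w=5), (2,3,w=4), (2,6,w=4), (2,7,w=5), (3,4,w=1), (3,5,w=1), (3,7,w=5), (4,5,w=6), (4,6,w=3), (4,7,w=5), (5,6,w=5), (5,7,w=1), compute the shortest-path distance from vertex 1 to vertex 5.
4 (path: 1 -> 5; weights 4 = 4)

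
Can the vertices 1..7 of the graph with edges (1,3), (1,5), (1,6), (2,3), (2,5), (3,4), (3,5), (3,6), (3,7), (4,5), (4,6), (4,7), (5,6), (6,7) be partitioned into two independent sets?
No (odd cycle of length 3: 6 -> 1 -> 3 -> 6)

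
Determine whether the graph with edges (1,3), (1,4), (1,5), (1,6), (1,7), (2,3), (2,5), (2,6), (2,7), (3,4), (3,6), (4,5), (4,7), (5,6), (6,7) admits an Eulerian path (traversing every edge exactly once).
Yes (the graph is connected and exactly 2 vertices have odd degree: {1, 6}; any Eulerian path must start and end at those)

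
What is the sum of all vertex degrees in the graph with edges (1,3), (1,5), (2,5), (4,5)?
8 (handshake: sum of degrees = 2|E| = 2 x 4 = 8)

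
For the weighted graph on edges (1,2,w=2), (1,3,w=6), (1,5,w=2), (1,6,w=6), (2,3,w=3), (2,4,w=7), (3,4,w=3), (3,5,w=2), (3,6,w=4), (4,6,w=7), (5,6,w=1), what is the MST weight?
10 (MST edges: (1,2,w=2), (1,5,w=2), (3,4,w=3), (3,5,w=2), (5,6,w=1); sum of weights 2 + 2 + 3 + 2 + 1 = 10)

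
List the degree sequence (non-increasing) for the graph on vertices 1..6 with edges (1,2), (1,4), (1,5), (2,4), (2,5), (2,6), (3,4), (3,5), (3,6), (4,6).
[4, 4, 3, 3, 3, 3] (degrees: deg(1)=3, deg(2)=4, deg(3)=3, deg(4)=4, deg(5)=3, deg(6)=3)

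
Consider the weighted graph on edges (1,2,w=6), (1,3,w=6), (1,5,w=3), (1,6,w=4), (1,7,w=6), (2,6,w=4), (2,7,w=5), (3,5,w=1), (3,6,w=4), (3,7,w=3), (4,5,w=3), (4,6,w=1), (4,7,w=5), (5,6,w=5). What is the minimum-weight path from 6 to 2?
4 (path: 6 -> 2; weights 4 = 4)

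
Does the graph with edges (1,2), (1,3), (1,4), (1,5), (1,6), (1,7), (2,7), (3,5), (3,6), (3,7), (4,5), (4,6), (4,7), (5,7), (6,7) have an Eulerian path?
Yes — and in fact it has an Eulerian circuit (the graph is connected and all 7 vertices have even degree)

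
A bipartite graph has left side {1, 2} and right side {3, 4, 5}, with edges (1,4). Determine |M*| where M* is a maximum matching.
1 (matching: (1,4); upper bound min(|L|,|R|) = min(2,3) = 2)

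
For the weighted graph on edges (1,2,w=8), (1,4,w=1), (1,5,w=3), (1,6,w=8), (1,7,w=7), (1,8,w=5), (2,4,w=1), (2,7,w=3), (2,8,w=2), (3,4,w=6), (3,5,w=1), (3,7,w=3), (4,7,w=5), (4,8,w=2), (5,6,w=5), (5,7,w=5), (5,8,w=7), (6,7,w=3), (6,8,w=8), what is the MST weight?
14 (MST edges: (1,4,w=1), (1,5,w=3), (2,4,w=1), (2,7,w=3), (2,8,w=2), (3,5,w=1), (6,7,w=3); sum of weights 1 + 3 + 1 + 3 + 2 + 1 + 3 = 14)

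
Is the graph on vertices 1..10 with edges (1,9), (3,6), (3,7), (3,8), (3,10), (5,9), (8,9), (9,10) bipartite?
Yes. Partition: {1, 2, 4, 5, 6, 7, 8, 10}, {3, 9}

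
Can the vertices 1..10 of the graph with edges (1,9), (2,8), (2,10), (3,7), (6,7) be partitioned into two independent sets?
Yes. Partition: {1, 2, 3, 4, 5, 6}, {7, 8, 9, 10}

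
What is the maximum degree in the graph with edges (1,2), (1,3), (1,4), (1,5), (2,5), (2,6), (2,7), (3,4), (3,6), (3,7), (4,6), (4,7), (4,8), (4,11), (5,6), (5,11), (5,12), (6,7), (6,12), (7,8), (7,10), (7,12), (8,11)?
7 (attained at vertex 7)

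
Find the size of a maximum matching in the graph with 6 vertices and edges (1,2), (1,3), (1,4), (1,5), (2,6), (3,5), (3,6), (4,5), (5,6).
3 (matching: (1,2), (3,6), (4,5); upper bound floor(n/2) = floor(6/2) = 3)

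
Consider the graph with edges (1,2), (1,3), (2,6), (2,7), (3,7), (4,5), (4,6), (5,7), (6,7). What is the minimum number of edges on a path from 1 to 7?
2 (path: 1 -> 3 -> 7, 2 edges)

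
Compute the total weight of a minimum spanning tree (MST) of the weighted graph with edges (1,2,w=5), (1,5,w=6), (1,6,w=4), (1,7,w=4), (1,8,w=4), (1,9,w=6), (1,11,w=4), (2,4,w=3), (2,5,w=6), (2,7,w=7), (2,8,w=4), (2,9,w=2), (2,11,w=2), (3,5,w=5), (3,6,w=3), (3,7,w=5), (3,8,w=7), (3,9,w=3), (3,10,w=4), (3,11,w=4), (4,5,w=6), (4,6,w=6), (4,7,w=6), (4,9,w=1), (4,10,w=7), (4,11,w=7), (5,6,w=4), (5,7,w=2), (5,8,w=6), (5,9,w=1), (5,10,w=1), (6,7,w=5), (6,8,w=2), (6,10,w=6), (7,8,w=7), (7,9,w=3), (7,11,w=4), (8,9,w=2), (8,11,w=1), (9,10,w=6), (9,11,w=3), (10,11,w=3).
19 (MST edges: (1,11,w=4), (2,9,w=2), (2,11,w=2), (3,6,w=3), (4,9,w=1), (5,7,w=2), (5,9,w=1), (5,10,w=1), (6,8,w=2), (8,11,w=1); sum of weights 4 + 2 + 2 + 3 + 1 + 2 + 1 + 1 + 2 + 1 = 19)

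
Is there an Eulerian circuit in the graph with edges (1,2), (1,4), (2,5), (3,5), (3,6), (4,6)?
Yes (the graph is connected and all 6 vertices have even degree)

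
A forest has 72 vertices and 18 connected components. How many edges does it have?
54 (Each of the 18 component trees on V_i vertices has V_i - 1 edges; summing gives V - C = 72 - 18 = 54)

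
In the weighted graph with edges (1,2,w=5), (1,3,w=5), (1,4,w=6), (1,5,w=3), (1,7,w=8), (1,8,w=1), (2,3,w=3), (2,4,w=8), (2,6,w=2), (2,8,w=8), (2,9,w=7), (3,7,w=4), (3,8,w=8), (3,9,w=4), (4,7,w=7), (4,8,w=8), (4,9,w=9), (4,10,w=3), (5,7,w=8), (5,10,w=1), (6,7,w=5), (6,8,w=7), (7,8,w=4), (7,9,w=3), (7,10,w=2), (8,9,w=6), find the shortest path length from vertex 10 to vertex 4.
3 (path: 10 -> 4; weights 3 = 3)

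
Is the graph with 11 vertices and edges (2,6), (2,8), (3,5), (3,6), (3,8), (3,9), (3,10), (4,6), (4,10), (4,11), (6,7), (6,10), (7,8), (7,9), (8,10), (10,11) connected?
No, it has 2 components: {1}, {2, 3, 4, 5, 6, 7, 8, 9, 10, 11}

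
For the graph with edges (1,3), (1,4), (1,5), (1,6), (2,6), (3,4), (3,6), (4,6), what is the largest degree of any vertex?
4 (attained at vertices 1, 6)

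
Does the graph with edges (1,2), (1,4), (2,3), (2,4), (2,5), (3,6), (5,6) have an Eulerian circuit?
Yes (the graph is connected and all 6 vertices have even degree)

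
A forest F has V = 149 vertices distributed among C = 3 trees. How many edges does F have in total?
146 (Each of the 3 component trees on V_i vertices has V_i - 1 edges; summing gives V - C = 149 - 3 = 146)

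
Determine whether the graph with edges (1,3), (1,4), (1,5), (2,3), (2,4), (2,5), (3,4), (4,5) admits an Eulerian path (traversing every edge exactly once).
No (4 vertices have odd degree: {1, 2, 3, 5}; Eulerian path requires 0 or 2)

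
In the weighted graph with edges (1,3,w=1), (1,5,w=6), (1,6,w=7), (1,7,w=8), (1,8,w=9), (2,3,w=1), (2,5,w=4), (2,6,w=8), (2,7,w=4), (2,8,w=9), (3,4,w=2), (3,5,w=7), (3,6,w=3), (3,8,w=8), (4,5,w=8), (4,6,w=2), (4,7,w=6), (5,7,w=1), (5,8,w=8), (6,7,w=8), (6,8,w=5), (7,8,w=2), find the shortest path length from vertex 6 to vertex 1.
4 (path: 6 -> 3 -> 1; weights 3 + 1 = 4)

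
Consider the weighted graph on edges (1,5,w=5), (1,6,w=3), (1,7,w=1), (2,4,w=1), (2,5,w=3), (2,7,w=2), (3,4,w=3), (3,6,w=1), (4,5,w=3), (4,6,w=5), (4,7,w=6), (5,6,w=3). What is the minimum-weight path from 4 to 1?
4 (path: 4 -> 2 -> 7 -> 1; weights 1 + 2 + 1 = 4)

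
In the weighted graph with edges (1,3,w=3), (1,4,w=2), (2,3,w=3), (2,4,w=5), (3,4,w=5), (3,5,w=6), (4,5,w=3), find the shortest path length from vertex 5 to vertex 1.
5 (path: 5 -> 4 -> 1; weights 3 + 2 = 5)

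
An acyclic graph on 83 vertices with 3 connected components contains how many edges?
80 (Each of the 3 component trees on V_i vertices has V_i - 1 edges; summing gives V - C = 83 - 3 = 80)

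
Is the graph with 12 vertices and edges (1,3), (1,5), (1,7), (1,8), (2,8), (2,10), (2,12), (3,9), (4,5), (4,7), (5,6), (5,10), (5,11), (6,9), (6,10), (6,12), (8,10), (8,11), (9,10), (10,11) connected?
Yes (BFS from 1 visits [1, 3, 5, 7, 8, 9, 4, 6, 10, 11, 2, 12] — all 12 vertices reached)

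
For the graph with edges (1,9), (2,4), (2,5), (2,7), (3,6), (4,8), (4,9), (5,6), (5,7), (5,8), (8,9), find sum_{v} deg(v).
22 (handshake: sum of degrees = 2|E| = 2 x 11 = 22)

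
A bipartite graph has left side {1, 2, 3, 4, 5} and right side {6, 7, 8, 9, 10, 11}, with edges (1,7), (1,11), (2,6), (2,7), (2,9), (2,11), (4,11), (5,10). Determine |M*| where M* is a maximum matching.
4 (matching: (1,7), (2,9), (4,11), (5,10); upper bound min(|L|,|R|) = min(5,6) = 5)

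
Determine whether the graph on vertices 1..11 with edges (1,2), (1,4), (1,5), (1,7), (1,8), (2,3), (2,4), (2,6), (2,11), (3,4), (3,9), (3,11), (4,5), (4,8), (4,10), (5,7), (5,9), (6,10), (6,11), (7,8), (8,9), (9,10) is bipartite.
No (odd cycle of length 3: 4 -> 1 -> 2 -> 4)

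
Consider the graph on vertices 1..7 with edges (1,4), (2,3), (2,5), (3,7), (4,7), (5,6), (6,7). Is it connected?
Yes (BFS from 1 visits [1, 4, 7, 3, 6, 2, 5] — all 7 vertices reached)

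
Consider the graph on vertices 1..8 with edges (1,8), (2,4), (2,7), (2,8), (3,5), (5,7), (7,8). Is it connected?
No, it has 2 components: {1, 2, 3, 4, 5, 7, 8}, {6}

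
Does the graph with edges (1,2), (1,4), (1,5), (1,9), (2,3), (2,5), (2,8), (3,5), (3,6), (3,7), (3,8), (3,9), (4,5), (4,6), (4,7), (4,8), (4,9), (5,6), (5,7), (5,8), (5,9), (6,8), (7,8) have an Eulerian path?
Yes — and in fact it has an Eulerian circuit (the graph is connected and all 9 vertices have even degree)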